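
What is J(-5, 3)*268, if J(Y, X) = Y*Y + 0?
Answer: 6700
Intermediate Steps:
J(Y, X) = Y² (J(Y, X) = Y² + 0 = Y²)
J(-5, 3)*268 = (-5)²*268 = 25*268 = 6700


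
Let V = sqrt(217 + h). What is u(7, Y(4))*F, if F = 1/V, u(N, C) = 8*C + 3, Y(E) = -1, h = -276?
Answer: 5*I*sqrt(59)/59 ≈ 0.65094*I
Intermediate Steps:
V = I*sqrt(59) (V = sqrt(217 - 276) = sqrt(-59) = I*sqrt(59) ≈ 7.6811*I)
u(N, C) = 3 + 8*C
F = -I*sqrt(59)/59 (F = 1/(I*sqrt(59)) = -I*sqrt(59)/59 ≈ -0.13019*I)
u(7, Y(4))*F = (3 + 8*(-1))*(-I*sqrt(59)/59) = (3 - 8)*(-I*sqrt(59)/59) = -(-5)*I*sqrt(59)/59 = 5*I*sqrt(59)/59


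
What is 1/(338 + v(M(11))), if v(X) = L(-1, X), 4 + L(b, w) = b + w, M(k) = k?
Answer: 1/344 ≈ 0.0029070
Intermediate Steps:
L(b, w) = -4 + b + w (L(b, w) = -4 + (b + w) = -4 + b + w)
v(X) = -5 + X (v(X) = -4 - 1 + X = -5 + X)
1/(338 + v(M(11))) = 1/(338 + (-5 + 11)) = 1/(338 + 6) = 1/344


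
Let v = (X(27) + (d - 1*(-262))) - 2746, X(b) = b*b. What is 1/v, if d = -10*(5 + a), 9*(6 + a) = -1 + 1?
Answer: -1/1745 ≈ -0.00057307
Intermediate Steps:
a = -6 (a = -6 + (-1 + 1)/9 = -6 + (1/9)*0 = -6 + 0 = -6)
d = 10 (d = -10*(5 - 6) = -10*(-1) = 10)
X(b) = b**2
v = -1745 (v = (27**2 + (10 - 1*(-262))) - 2746 = (729 + (10 + 262)) - 2746 = (729 + 272) - 2746 = 1001 - 2746 = -1745)
1/v = 1/(-1745) = -1/1745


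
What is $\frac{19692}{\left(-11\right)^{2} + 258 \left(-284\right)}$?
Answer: $- \frac{19692}{73151} \approx -0.2692$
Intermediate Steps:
$\frac{19692}{\left(-11\right)^{2} + 258 \left(-284\right)} = \frac{19692}{121 - 73272} = \frac{19692}{-73151} = 19692 \left(- \frac{1}{73151}\right) = - \frac{19692}{73151}$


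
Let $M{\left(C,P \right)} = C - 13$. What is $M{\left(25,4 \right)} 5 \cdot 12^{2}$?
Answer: $8640$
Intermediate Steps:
$M{\left(C,P \right)} = -13 + C$
$M{\left(25,4 \right)} 5 \cdot 12^{2} = \left(-13 + 25\right) 5 \cdot 12^{2} = 12 \cdot 5 \cdot 144 = 60 \cdot 144 = 8640$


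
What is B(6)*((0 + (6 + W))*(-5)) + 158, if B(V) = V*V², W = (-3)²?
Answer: -16042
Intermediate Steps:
W = 9
B(V) = V³
B(6)*((0 + (6 + W))*(-5)) + 158 = 6³*((0 + (6 + 9))*(-5)) + 158 = 216*((0 + 15)*(-5)) + 158 = 216*(15*(-5)) + 158 = 216*(-75) + 158 = -16200 + 158 = -16042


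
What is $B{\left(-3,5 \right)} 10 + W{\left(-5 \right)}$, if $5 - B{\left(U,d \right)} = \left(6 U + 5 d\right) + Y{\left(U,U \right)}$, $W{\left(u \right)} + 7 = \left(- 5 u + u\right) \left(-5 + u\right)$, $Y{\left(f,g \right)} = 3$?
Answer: $-257$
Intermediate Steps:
$W{\left(u \right)} = -7 - 4 u \left(-5 + u\right)$ ($W{\left(u \right)} = -7 + \left(- 5 u + u\right) \left(-5 + u\right) = -7 + - 4 u \left(-5 + u\right) = -7 - 4 u \left(-5 + u\right)$)
$B{\left(U,d \right)} = 2 - 6 U - 5 d$ ($B{\left(U,d \right)} = 5 - \left(\left(6 U + 5 d\right) + 3\right) = 5 - \left(\left(5 d + 6 U\right) + 3\right) = 5 - \left(3 + 5 d + 6 U\right) = 2 - 6 U - 5 d$)
$B{\left(-3,5 \right)} 10 + W{\left(-5 \right)} = \left(2 - -18 - 25\right) 10 - \left(107 + 100\right) = \left(2 + 18 - 25\right) 10 - 207 = \left(-5\right) 10 - 207 = -50 - 207 = -257$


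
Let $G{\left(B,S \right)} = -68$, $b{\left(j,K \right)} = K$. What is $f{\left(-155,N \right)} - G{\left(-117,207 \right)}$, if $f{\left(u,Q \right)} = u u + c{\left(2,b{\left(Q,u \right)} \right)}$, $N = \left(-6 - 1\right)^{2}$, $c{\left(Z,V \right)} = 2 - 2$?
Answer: $24093$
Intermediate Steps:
$c{\left(Z,V \right)} = 0$
$N = 49$ ($N = \left(-7\right)^{2} = 49$)
$f{\left(u,Q \right)} = u^{2}$ ($f{\left(u,Q \right)} = u u + 0 = u^{2} + 0 = u^{2}$)
$f{\left(-155,N \right)} - G{\left(-117,207 \right)} = \left(-155\right)^{2} - -68 = 24025 + 68 = 24093$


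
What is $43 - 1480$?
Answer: $-1437$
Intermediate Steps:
$43 - 1480 = -1437$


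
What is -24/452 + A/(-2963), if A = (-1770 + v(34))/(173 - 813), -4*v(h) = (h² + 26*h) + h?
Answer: -23273041/428568320 ≈ -0.054304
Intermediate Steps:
v(h) = -27*h/4 - h²/4 (v(h) = -((h² + 26*h) + h)/4 = -(h² + 27*h)/4 = -27*h/4 - h²/4)
A = 4577/1280 (A = (-1770 - ¼*34*(27 + 34))/(173 - 813) = (-1770 - ¼*34*61)/(-640) = (-1770 - 1037/2)*(-1/640) = -4577/2*(-1/640) = 4577/1280 ≈ 3.5758)
-24/452 + A/(-2963) = -24/452 + (4577/1280)/(-2963) = -24*1/452 + (4577/1280)*(-1/2963) = -6/113 - 4577/3792640 = -23273041/428568320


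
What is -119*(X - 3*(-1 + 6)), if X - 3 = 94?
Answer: -9758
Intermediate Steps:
X = 97 (X = 3 + 94 = 97)
-119*(X - 3*(-1 + 6)) = -119*(97 - 3*(-1 + 6)) = -119*(97 - 3*5) = -119*(97 - 15) = -119*82 = -9758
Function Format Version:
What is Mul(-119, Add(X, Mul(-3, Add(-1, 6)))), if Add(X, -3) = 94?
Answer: -9758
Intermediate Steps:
X = 97 (X = Add(3, 94) = 97)
Mul(-119, Add(X, Mul(-3, Add(-1, 6)))) = Mul(-119, Add(97, Mul(-3, Add(-1, 6)))) = Mul(-119, Add(97, Mul(-3, 5))) = Mul(-119, Add(97, -15)) = Mul(-119, 82) = -9758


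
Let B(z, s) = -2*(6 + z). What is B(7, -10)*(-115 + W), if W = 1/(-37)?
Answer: 110656/37 ≈ 2990.7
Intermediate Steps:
B(z, s) = -12 - 2*z
W = -1/37 ≈ -0.027027
B(7, -10)*(-115 + W) = (-12 - 2*7)*(-115 - 1/37) = (-12 - 14)*(-4256/37) = -26*(-4256/37) = 110656/37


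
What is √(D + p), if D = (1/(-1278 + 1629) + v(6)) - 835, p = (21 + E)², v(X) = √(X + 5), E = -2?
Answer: √(-6488547 + 13689*√11)/117 ≈ 21.695*I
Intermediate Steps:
v(X) = √(5 + X)
p = 361 (p = (21 - 2)² = 19² = 361)
D = -293084/351 + √11 (D = (1/(-1278 + 1629) + √(5 + 6)) - 835 = (1/351 + √11) - 835 = -293084/351 + √11 ≈ -831.68)
√(D + p) = √((-293084/351 + √11) + 361) = √(-166373/351 + √11)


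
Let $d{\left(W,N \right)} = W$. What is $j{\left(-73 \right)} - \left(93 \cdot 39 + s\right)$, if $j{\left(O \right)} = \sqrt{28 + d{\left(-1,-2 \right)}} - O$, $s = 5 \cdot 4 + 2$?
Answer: $-3576 + 3 \sqrt{3} \approx -3570.8$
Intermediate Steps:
$s = 22$ ($s = 20 + 2 = 22$)
$j{\left(O \right)} = - O + 3 \sqrt{3}$ ($j{\left(O \right)} = \sqrt{28 - 1} - O = \sqrt{27} - O = 3 \sqrt{3} - O = - O + 3 \sqrt{3}$)
$j{\left(-73 \right)} - \left(93 \cdot 39 + s\right) = \left(\left(-1\right) \left(-73\right) + 3 \sqrt{3}\right) - \left(93 \cdot 39 + 22\right) = \left(73 + 3 \sqrt{3}\right) - \left(3627 + 22\right) = \left(73 + 3 \sqrt{3}\right) - 3649 = -3576 + 3 \sqrt{3}$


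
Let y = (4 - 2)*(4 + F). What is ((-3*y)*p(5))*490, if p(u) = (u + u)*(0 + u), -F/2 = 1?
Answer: -294000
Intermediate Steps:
F = -2 (F = -2*1 = -2)
y = 4 (y = (4 - 2)*(4 - 2) = 2*2 = 4)
p(u) = 2*u² (p(u) = (2*u)*u = 2*u²)
((-3*y)*p(5))*490 = ((-3*4)*(2*5²))*490 = -24*25*490 = -12*50*490 = -600*490 = -294000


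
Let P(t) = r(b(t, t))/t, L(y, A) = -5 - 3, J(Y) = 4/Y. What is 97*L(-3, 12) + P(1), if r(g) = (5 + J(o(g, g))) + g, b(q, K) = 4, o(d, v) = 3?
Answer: -2297/3 ≈ -765.67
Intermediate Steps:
r(g) = 19/3 + g (r(g) = (5 + 4/3) + g = 19/3 + g)
L(y, A) = -8
P(t) = 31/(3*t) (P(t) = (19/3 + 4)/t = 31/(3*t))
97*L(-3, 12) + P(1) = 97*(-8) + (31/3)/1 = -776 + (31/3)*1 = -776 + 31/3 = -2297/3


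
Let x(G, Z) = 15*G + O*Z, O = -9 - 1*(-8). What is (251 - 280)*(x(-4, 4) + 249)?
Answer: -5365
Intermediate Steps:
O = -1 (O = -9 + 8 = -1)
x(G, Z) = -Z + 15*G (x(G, Z) = 15*G - Z = -Z + 15*G)
(251 - 280)*(x(-4, 4) + 249) = (251 - 280)*((-1*4 + 15*(-4)) + 249) = -29*((-4 - 60) + 249) = -29*(-64 + 249) = -29*185 = -5365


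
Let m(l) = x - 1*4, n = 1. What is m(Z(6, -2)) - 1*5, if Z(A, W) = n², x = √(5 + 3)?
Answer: -9 + 2*√2 ≈ -6.1716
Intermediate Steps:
x = 2*√2 (x = √8 = 2*√2 ≈ 2.8284)
Z(A, W) = 1 (Z(A, W) = 1² = 1)
m(l) = -4 + 2*√2 (m(l) = 2*√2 - 1*4 = 2*√2 - 4 = -4 + 2*√2)
m(Z(6, -2)) - 1*5 = (-4 + 2*√2) - 1*5 = (-4 + 2*√2) - 5 = -9 + 2*√2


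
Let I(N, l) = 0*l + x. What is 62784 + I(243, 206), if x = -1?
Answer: 62783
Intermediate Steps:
I(N, l) = -1 (I(N, l) = 0*l - 1 = 0 - 1 = -1)
62784 + I(243, 206) = 62784 - 1 = 62783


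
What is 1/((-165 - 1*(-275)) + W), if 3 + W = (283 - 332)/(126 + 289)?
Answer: 415/44356 ≈ 0.0093561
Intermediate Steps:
W = -1294/415 (W = -3 + (283 - 332)/(126 + 289) = -3 - 49/415 = -1294/415 ≈ -3.1181)
1/((-165 - 1*(-275)) + W) = 1/((-165 - 1*(-275)) - 1294/415) = 1/((-165 + 275) - 1294/415) = 1/(110 - 1294/415) = 1/(44356/415) = 415/44356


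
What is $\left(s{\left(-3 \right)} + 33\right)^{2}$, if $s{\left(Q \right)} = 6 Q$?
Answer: $225$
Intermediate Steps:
$\left(s{\left(-3 \right)} + 33\right)^{2} = \left(6 \left(-3\right) + 33\right)^{2} = \left(-18 + 33\right)^{2} = 15^{2} = 225$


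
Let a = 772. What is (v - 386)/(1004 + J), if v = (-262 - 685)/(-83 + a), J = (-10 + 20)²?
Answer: -88967/253552 ≈ -0.35088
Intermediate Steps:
J = 100 (J = 10² = 100)
v = -947/689 (v = (-262 - 685)/(-83 + 772) = -947/689 ≈ -1.3745)
(v - 386)/(1004 + J) = (-947/689 - 386)/(1004 + 100) = -266901/689/1104 = -266901/689*1/1104 = -88967/253552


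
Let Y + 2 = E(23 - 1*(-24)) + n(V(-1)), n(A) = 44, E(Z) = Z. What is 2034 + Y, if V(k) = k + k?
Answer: 2123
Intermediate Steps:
V(k) = 2*k
Y = 89 (Y = -2 + ((23 - 1*(-24)) + 44) = -2 + ((23 + 24) + 44) = -2 + (47 + 44) = -2 + 91 = 89)
2034 + Y = 2034 + 89 = 2123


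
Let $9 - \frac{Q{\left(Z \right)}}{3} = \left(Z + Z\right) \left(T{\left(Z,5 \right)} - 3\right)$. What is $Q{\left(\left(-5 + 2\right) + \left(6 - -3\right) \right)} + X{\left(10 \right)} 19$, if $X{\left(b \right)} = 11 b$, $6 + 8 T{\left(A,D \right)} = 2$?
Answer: $2243$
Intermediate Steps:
$T{\left(A,D \right)} = - \frac{1}{2}$ ($T{\left(A,D \right)} = - \frac{3}{4} + \frac{1}{8} \cdot 2 = - \frac{3}{4} + \frac{1}{4} = - \frac{1}{2}$)
$Q{\left(Z \right)} = 27 + 21 Z$ ($Q{\left(Z \right)} = 27 - 3 \left(Z + Z\right) \left(- \frac{1}{2} - 3\right) = 27 - 3 \cdot 2 Z \left(- \frac{7}{2}\right) = 27 - 3 \left(- 7 Z\right) = 27 + 21 Z$)
$Q{\left(\left(-5 + 2\right) + \left(6 - -3\right) \right)} + X{\left(10 \right)} 19 = \left(27 + 21 \left(\left(-5 + 2\right) + \left(6 - -3\right)\right)\right) + 11 \cdot 10 \cdot 19 = \left(27 + 21 \left(-3 + \left(6 + 3\right)\right)\right) + 110 \cdot 19 = \left(27 + 21 \left(-3 + 9\right)\right) + 2090 = \left(27 + 21 \cdot 6\right) + 2090 = \left(27 + 126\right) + 2090 = 153 + 2090 = 2243$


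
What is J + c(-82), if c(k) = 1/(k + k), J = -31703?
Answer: -5199293/164 ≈ -31703.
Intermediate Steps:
c(k) = 1/(2*k)
J + c(-82) = -31703 + (½)/(-82) = -31703 + (½)*(-1/82) = -31703 - 1/164 = -5199293/164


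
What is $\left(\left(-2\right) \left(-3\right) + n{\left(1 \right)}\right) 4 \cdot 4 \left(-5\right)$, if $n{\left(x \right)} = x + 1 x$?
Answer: $-640$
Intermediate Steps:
$n{\left(x \right)} = 2 x$ ($n{\left(x \right)} = x + x = 2 x$)
$\left(\left(-2\right) \left(-3\right) + n{\left(1 \right)}\right) 4 \cdot 4 \left(-5\right) = \left(\left(-2\right) \left(-3\right) + 2 \cdot 1\right) 4 \cdot 4 \left(-5\right) = \left(6 + 2\right) 16 \left(-5\right) = 8 \left(-80\right) = -640$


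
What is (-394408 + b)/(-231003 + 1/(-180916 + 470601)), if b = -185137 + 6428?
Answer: 166023398145/66918104054 ≈ 2.4810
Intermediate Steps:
b = -178709
(-394408 + b)/(-231003 + 1/(-180916 + 470601)) = (-394408 - 178709)/(-231003 + 1/(-180916 + 470601)) = -573117/(-231003 + 1/289685) = -573117/(-66918104054/289685) = -573117*(-289685/66918104054) = 166023398145/66918104054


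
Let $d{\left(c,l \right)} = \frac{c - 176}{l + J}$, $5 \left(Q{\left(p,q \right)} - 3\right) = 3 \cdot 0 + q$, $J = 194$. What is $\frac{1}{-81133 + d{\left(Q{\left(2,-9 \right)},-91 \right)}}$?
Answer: $- \frac{515}{41784369} \approx -1.2325 \cdot 10^{-5}$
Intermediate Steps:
$Q{\left(p,q \right)} = 3 + \frac{q}{5}$ ($Q{\left(p,q \right)} = 3 + \frac{3 \cdot 0 + q}{5} = 3 + \frac{0 + q}{5} = 3 + \frac{q}{5}$)
$d{\left(c,l \right)} = \frac{-176 + c}{194 + l}$ ($d{\left(c,l \right)} = \frac{c - 176}{l + 194} = \frac{-176 + c}{194 + l}$)
$\frac{1}{-81133 + d{\left(Q{\left(2,-9 \right)},-91 \right)}} = \frac{1}{-81133 + \frac{-176 + \left(3 + \frac{1}{5} \left(-9\right)\right)}{194 - 91}} = \frac{1}{-81133 + \frac{-176 + \left(3 - \frac{9}{5}\right)}{103}} = \frac{1}{-81133 + \frac{-176 + \frac{6}{5}}{103}} = \frac{1}{-81133 + \frac{1}{103} \left(- \frac{874}{5}\right)} = \frac{1}{-81133 - \frac{874}{515}} = \frac{1}{- \frac{41784369}{515}} = - \frac{515}{41784369}$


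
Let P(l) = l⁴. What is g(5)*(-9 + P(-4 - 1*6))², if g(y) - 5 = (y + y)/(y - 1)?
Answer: 1497301215/2 ≈ 7.4865e+8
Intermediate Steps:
g(y) = 5 + 2*y/(-1 + y) (g(y) = 5 + (y + y)/(y - 1) = 5 + (2*y)/(-1 + y) = 5 + 2*y/(-1 + y))
g(5)*(-9 + P(-4 - 1*6))² = ((-5 + 7*5)/(-1 + 5))*(-9 + (-4 - 1*6)⁴)² = ((-5 + 35)/4)*(-9 + (-4 - 6)⁴)² = ((¼)*30)*(-9 + (-10)⁴)² = 15*(-9 + 10000)²/2 = (15/2)*9991² = (15/2)*99820081 = 1497301215/2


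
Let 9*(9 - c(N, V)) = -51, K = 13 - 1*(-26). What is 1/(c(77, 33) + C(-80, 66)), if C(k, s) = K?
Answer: 3/161 ≈ 0.018634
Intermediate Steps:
K = 39 (K = 13 + 26 = 39)
C(k, s) = 39
c(N, V) = 44/3 (c(N, V) = 9 - ⅑*(-51) = 9 + 17/3 = 44/3)
1/(c(77, 33) + C(-80, 66)) = 1/(44/3 + 39) = 1/(161/3) = 3/161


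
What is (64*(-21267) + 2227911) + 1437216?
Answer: 2304039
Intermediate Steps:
(64*(-21267) + 2227911) + 1437216 = (-1361088 + 2227911) + 1437216 = 866823 + 1437216 = 2304039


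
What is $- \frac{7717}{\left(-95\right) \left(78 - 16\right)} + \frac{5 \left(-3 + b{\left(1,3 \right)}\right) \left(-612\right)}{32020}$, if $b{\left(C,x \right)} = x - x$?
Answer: $\frac{15058427}{9429890} \approx 1.5969$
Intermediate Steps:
$b{\left(C,x \right)} = 0$
$- \frac{7717}{\left(-95\right) \left(78 - 16\right)} + \frac{5 \left(-3 + b{\left(1,3 \right)}\right) \left(-612\right)}{32020} = - \frac{7717}{\left(-95\right) \left(78 - 16\right)} + \frac{5 \left(-3 + 0\right) \left(-612\right)}{32020} = - \frac{7717}{\left(-95\right) 62} + 5 \left(-3\right) \left(-612\right) \frac{1}{32020} = - \frac{7717}{-5890} + \left(-15\right) \left(-612\right) \frac{1}{32020} = \left(-7717\right) \left(- \frac{1}{5890}\right) + 9180 \cdot \frac{1}{32020} = \frac{7717}{5890} + \frac{459}{1601} = \frac{15058427}{9429890}$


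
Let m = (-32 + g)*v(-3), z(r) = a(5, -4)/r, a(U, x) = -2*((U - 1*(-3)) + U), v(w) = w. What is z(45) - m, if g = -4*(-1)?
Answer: -3806/45 ≈ -84.578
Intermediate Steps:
g = 4
a(U, x) = -6 - 4*U (a(U, x) = -2*((U + 3) + U) = -2*((3 + U) + U) = -2*(3 + 2*U) = -6 - 4*U)
z(r) = -26/r (z(r) = (-6 - 4*5)/r = (-6 - 20)/r = -26/r)
m = 84 (m = (-32 + 4)*(-3) = -28*(-3) = 84)
z(45) - m = -26/45 - 1*84 = -26*1/45 - 84 = -26/45 - 84 = -3806/45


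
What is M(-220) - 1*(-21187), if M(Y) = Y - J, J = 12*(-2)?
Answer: 20991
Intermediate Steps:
J = -24
M(Y) = 24 + Y (M(Y) = Y - 1*(-24) = Y + 24 = 24 + Y)
M(-220) - 1*(-21187) = (24 - 220) - 1*(-21187) = -196 + 21187 = 20991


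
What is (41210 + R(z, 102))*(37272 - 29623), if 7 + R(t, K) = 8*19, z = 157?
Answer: 316324395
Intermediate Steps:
R(t, K) = 145 (R(t, K) = -7 + 8*19 = -7 + 152 = 145)
(41210 + R(z, 102))*(37272 - 29623) = (41210 + 145)*(37272 - 29623) = 41355*7649 = 316324395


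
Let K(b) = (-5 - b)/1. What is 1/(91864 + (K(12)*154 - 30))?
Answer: 1/89216 ≈ 1.1209e-5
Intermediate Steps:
K(b) = -5 - b (K(b) = (-5 - b)*1 = -5 - b)
1/(91864 + (K(12)*154 - 30)) = 1/(91864 + ((-5 - 1*12)*154 - 30)) = 1/(91864 + ((-5 - 12)*154 - 30)) = 1/(91864 + (-17*154 - 30)) = 1/(91864 + (-2618 - 30)) = 1/(91864 - 2648) = 1/89216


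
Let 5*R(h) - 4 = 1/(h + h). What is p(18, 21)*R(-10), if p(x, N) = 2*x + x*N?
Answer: 16353/50 ≈ 327.06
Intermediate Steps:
R(h) = ⅘ + 1/(10*h) (R(h) = ⅘ + 1/(5*(h + h)) = ⅘ + 1/(5*((2*h))) = ⅘ + (1/(2*h))/5 = ⅘ + 1/(10*h))
p(x, N) = 2*x + N*x
p(18, 21)*R(-10) = (18*(2 + 21))*((⅒)*(1 + 8*(-10))/(-10)) = (18*23)*((⅒)*(-⅒)*(1 - 80)) = 414*((⅒)*(-⅒)*(-79)) = 414*(79/100) = 16353/50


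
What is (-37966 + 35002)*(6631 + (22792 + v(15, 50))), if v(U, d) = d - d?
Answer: -87209772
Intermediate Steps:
v(U, d) = 0
(-37966 + 35002)*(6631 + (22792 + v(15, 50))) = (-37966 + 35002)*(6631 + (22792 + 0)) = -2964*(6631 + 22792) = -2964*29423 = -87209772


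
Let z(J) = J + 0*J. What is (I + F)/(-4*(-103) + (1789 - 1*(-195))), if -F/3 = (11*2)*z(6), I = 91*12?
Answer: 174/599 ≈ 0.29048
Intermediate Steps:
z(J) = J (z(J) = J + 0 = J)
I = 1092
F = -396 (F = -3*11*2*6 = -66*6 = -3*132 = -396)
(I + F)/(-4*(-103) + (1789 - 1*(-195))) = (1092 - 396)/(-4*(-103) + (1789 - 1*(-195))) = 696/(412 + (1789 + 195)) = 696/(412 + 1984) = 696/2396 = 696*(1/2396) = 174/599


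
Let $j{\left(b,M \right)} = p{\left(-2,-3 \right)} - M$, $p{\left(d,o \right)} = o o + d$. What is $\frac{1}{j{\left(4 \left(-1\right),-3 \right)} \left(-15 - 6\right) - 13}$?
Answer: $- \frac{1}{223} \approx -0.0044843$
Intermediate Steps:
$p{\left(d,o \right)} = d + o^{2}$ ($p{\left(d,o \right)} = o^{2} + d = d + o^{2}$)
$j{\left(b,M \right)} = 7 - M$ ($j{\left(b,M \right)} = \left(-2 + \left(-3\right)^{2}\right) - M = \left(-2 + 9\right) - M = 7 - M$)
$\frac{1}{j{\left(4 \left(-1\right),-3 \right)} \left(-15 - 6\right) - 13} = \frac{1}{\left(7 - -3\right) \left(-15 - 6\right) - 13} = \frac{1}{\left(7 + 3\right) \left(-21\right) - 13} = \frac{1}{10 \left(-21\right) - 13} = \frac{1}{-210 - 13} = \frac{1}{-223} = - \frac{1}{223}$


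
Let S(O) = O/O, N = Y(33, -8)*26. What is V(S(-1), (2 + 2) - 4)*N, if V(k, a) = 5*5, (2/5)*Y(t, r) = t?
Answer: 53625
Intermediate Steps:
Y(t, r) = 5*t/2
N = 2145 (N = ((5/2)*33)*26 = (165/2)*26 = 2145)
S(O) = 1
V(k, a) = 25
V(S(-1), (2 + 2) - 4)*N = 25*2145 = 53625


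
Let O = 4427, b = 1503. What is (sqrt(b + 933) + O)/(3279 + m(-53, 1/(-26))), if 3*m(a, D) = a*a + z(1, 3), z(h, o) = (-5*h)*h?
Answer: 13281/12641 + 6*sqrt(609)/12641 ≈ 1.0623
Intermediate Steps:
z(h, o) = -5*h**2
m(a, D) = -5/3 + a**2/3 (m(a, D) = (a*a - 5*1**2)/3 = (a**2 - 5*1)/3 = (a**2 - 5)/3 = (-5 + a**2)/3 = -5/3 + a**2/3)
(sqrt(b + 933) + O)/(3279 + m(-53, 1/(-26))) = (sqrt(1503 + 933) + 4427)/(3279 + (-5/3 + (1/3)*(-53)**2)) = (sqrt(2436) + 4427)/(3279 + (-5/3 + (1/3)*2809)) = (2*sqrt(609) + 4427)/(3279 + (-5/3 + 2809/3)) = (4427 + 2*sqrt(609))/(3279 + 2804/3) = (4427 + 2*sqrt(609))/(12641/3) = (4427 + 2*sqrt(609))*(3/12641) = 13281/12641 + 6*sqrt(609)/12641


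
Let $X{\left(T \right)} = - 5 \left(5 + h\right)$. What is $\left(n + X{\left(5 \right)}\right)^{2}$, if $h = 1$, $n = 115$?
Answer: $7225$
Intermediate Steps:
$X{\left(T \right)} = -30$ ($X{\left(T \right)} = - 5 \left(5 + 1\right) = \left(-5\right) 6 = -30$)
$\left(n + X{\left(5 \right)}\right)^{2} = \left(115 - 30\right)^{2} = 85^{2} = 7225$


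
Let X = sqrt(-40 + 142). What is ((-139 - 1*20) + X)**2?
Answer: (159 - sqrt(102))**2 ≈ 22171.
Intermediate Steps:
X = sqrt(102) ≈ 10.100
((-139 - 1*20) + X)**2 = ((-139 - 1*20) + sqrt(102))**2 = ((-139 - 20) + sqrt(102))**2 = (-159 + sqrt(102))**2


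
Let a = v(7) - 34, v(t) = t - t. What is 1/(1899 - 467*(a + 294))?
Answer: -1/119521 ≈ -8.3667e-6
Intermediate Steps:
v(t) = 0
a = -34 (a = 0 - 34 = -34)
1/(1899 - 467*(a + 294)) = 1/(1899 - 467*(-34 + 294)) = 1/(1899 - 467*260) = 1/(1899 - 121420) = 1/(-119521) = -1/119521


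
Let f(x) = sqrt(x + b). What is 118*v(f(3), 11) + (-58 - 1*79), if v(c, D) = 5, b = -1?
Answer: 453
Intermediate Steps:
f(x) = sqrt(-1 + x) (f(x) = sqrt(x - 1) = sqrt(-1 + x))
118*v(f(3), 11) + (-58 - 1*79) = 118*5 + (-58 - 1*79) = 590 + (-58 - 79) = 590 - 137 = 453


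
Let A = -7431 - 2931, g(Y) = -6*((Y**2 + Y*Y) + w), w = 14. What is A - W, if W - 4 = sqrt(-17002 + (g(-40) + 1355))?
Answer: -10366 - I*sqrt(34931) ≈ -10366.0 - 186.9*I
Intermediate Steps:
g(Y) = -84 - 12*Y**2 (g(Y) = -6*((Y**2 + Y*Y) + 14) = -6*((Y**2 + Y**2) + 14) = -6*(2*Y**2 + 14) = -6*(14 + 2*Y**2) = -84 - 12*Y**2)
A = -10362
W = 4 + I*sqrt(34931) (W = 4 + sqrt(-17002 + ((-84 - 12*(-40)**2) + 1355)) = 4 + sqrt(-17002 + ((-84 - 12*1600) + 1355)) = 4 + sqrt(-17002 + ((-84 - 19200) + 1355)) = 4 + sqrt(-17002 + (-19284 + 1355)) = 4 + sqrt(-17002 - 17929) = 4 + sqrt(-34931) = 4 + I*sqrt(34931) ≈ 4.0 + 186.9*I)
A - W = -10362 - (4 + I*sqrt(34931)) = -10362 + (-4 - I*sqrt(34931)) = -10366 - I*sqrt(34931)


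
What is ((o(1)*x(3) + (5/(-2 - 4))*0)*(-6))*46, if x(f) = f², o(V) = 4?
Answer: -9936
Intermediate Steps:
((o(1)*x(3) + (5/(-2 - 4))*0)*(-6))*46 = ((4*3² + (5/(-2 - 4))*0)*(-6))*46 = ((4*9 + (5/(-6))*0)*(-6))*46 = ((36 - ⅙*5*0)*(-6))*46 = ((36 - ⅚*0)*(-6))*46 = ((36 + 0)*(-6))*46 = (36*(-6))*46 = -216*46 = -9936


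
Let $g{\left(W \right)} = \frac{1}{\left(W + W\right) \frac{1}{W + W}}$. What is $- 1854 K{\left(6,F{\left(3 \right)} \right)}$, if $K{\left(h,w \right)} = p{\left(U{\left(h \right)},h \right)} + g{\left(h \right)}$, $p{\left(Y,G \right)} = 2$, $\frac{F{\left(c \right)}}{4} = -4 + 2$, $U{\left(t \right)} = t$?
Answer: $-5562$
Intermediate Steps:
$F{\left(c \right)} = -8$ ($F{\left(c \right)} = 4 \left(-4 + 2\right) = 4 \left(-2\right) = -8$)
$g{\left(W \right)} = 1$ ($g{\left(W \right)} = \frac{1}{2 W \frac{1}{2 W}} = 1^{-1} = 1$)
$K{\left(h,w \right)} = 3$ ($K{\left(h,w \right)} = 2 + 1 = 3$)
$- 1854 K{\left(6,F{\left(3 \right)} \right)} = \left(-1854\right) 3 = -5562$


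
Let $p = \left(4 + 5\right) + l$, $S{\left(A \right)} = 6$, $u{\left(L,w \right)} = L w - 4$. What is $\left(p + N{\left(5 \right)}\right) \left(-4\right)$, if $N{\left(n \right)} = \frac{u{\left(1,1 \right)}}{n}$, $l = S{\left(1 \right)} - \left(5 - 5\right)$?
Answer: $- \frac{288}{5} \approx -57.6$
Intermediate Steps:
$u{\left(L,w \right)} = -4 + L w$
$l = 6$ ($l = 6 - \left(5 - 5\right) = 6 - 0 = 6 + 0 = 6$)
$N{\left(n \right)} = - \frac{3}{n}$ ($N{\left(n \right)} = \frac{-4 + 1 \cdot 1}{n} = \frac{-4 + 1}{n} = - \frac{3}{n}$)
$p = 15$ ($p = \left(4 + 5\right) + 6 = 9 + 6 = 15$)
$\left(p + N{\left(5 \right)}\right) \left(-4\right) = \left(15 - \frac{3}{5}\right) \left(-4\right) = \frac{72}{5} \left(-4\right) = - \frac{288}{5}$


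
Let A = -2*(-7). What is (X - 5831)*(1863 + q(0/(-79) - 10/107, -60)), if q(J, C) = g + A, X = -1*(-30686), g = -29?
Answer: 45932040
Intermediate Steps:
A = 14
X = 30686
q(J, C) = -15 (q(J, C) = -29 + 14 = -15)
(X - 5831)*(1863 + q(0/(-79) - 10/107, -60)) = (30686 - 5831)*(1863 - 15) = 24855*1848 = 45932040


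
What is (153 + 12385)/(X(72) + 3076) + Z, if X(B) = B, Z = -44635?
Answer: -70249221/1574 ≈ -44631.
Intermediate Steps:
(153 + 12385)/(X(72) + 3076) + Z = (153 + 12385)/(72 + 3076) - 44635 = 12538/3148 - 44635 = 12538*(1/3148) - 44635 = 6269/1574 - 44635 = -70249221/1574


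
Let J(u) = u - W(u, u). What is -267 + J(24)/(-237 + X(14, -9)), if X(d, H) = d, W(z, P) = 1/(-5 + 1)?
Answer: -238261/892 ≈ -267.11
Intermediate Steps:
W(z, P) = -1/4 (W(z, P) = 1/(-4) = -1/4)
J(u) = 1/4 + u (J(u) = u - 1*(-1/4) = u + 1/4 = 1/4 + u)
-267 + J(24)/(-237 + X(14, -9)) = -267 + (1/4 + 24)/(-237 + 14) = -267 + (97/4)/(-223) = -267 - 1/223*97/4 = -267 - 97/892 = -238261/892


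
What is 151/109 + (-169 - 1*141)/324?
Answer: 7567/17658 ≈ 0.42853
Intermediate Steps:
151/109 + (-169 - 1*141)/324 = 151*(1/109) + (-169 - 141)*(1/324) = 151/109 - 310*1/324 = 151/109 - 155/162 = 7567/17658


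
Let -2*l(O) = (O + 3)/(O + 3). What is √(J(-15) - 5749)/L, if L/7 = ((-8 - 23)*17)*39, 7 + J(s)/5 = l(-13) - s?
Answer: -I*√22846/287742 ≈ -0.00052529*I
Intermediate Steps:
l(O) = -½ (l(O) = -(O + 3)/(2*(O + 3)) = -(3 + O)/(2*(3 + O)) = -½*1 = -½)
J(s) = -75/2 - 5*s (J(s) = -35 + 5*(-½ - s) = -35 + (-5/2 - 5*s) = -75/2 - 5*s)
L = -143871 (L = 7*(((-8 - 23)*17)*39) = 7*(-31*17*39) = 7*(-527*39) = 7*(-20553) = -143871)
√(J(-15) - 5749)/L = √((-75/2 - 5*(-15)) - 5749)/(-143871) = √((-75/2 + 75) - 5749)*(-1/143871) = √(75/2 - 5749)*(-1/143871) = √(-11423/2)*(-1/143871) = (I*√22846/2)*(-1/143871) = -I*√22846/287742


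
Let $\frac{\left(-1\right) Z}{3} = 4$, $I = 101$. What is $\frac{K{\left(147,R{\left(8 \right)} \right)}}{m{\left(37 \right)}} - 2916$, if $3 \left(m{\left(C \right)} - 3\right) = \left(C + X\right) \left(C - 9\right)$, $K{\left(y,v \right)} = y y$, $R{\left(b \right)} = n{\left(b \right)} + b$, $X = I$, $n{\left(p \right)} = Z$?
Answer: $- \frac{3742947}{1291} \approx -2899.3$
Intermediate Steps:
$Z = -12$ ($Z = \left(-3\right) 4 = -12$)
$n{\left(p \right)} = -12$
$X = 101$
$R{\left(b \right)} = -12 + b$
$K{\left(y,v \right)} = y^{2}$
$m{\left(C \right)} = 3 + \frac{\left(-9 + C\right) \left(101 + C\right)}{3}$ ($m{\left(C \right)} = 3 + \frac{\left(C + 101\right) \left(C - 9\right)}{3} = 3 + \frac{\left(101 + C\right) \left(-9 + C\right)}{3} = 3 + \frac{\left(-9 + C\right) \left(101 + C\right)}{3}$)
$\frac{K{\left(147,R{\left(8 \right)} \right)}}{m{\left(37 \right)}} - 2916 = \frac{147^{2}}{-300 + \frac{37^{2}}{3} + \frac{92}{3} \cdot 37} - 2916 = \frac{21609}{-300 + \frac{1}{3} \cdot 1369 + \frac{3404}{3}} - 2916 = \frac{21609}{-300 + \frac{1369}{3} + \frac{3404}{3}} - 2916 = \frac{21609}{1291} - 2916 = - \frac{3742947}{1291}$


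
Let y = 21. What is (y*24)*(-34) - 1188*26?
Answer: -48024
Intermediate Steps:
(y*24)*(-34) - 1188*26 = (21*24)*(-34) - 1188*26 = 504*(-34) - 1*30888 = -17136 - 30888 = -48024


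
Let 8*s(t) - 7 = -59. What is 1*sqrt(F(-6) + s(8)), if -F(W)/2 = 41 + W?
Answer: 3*I*sqrt(34)/2 ≈ 8.7464*I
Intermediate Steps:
F(W) = -82 - 2*W (F(W) = -2*(41 + W) = -82 - 2*W)
s(t) = -13/2 (s(t) = 7/8 + (1/8)*(-59) = 7/8 - 59/8 = -13/2)
1*sqrt(F(-6) + s(8)) = 1*sqrt((-82 - 2*(-6)) - 13/2) = 1*sqrt((-82 + 12) - 13/2) = 1*sqrt(-70 - 13/2) = 1*sqrt(-153/2) = 1*(3*I*sqrt(34)/2) = 3*I*sqrt(34)/2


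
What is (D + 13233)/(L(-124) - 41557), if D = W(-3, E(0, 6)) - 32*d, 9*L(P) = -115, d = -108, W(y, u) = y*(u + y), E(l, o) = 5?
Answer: -2241/5584 ≈ -0.40133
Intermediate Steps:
L(P) = -115/9 (L(P) = (⅑)*(-115) = -115/9)
D = 3450 (D = -3*(5 - 3) - 32*(-108) = -3*2 + 3456 = -6 + 3456 = 3450)
(D + 13233)/(L(-124) - 41557) = (3450 + 13233)/(-115/9 - 41557) = 16683/(-374128/9) = 16683*(-9/374128) = -2241/5584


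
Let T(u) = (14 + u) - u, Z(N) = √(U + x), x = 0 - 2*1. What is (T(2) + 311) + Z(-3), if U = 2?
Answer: 325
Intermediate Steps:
x = -2 (x = 0 - 2 = -2)
Z(N) = 0 (Z(N) = √(2 - 2) = √0 = 0)
T(u) = 14
(T(2) + 311) + Z(-3) = (14 + 311) + 0 = 325 + 0 = 325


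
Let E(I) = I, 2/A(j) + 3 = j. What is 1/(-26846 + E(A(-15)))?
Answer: -9/241615 ≈ -3.7249e-5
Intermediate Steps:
A(j) = 2/(-3 + j)
1/(-26846 + E(A(-15))) = 1/(-26846 + 2/(-3 - 15)) = 1/(-26846 + 2/(-18)) = 1/(-26846 + 2*(-1/18)) = 1/(-26846 - ⅑) = 1/(-241615/9) = -9/241615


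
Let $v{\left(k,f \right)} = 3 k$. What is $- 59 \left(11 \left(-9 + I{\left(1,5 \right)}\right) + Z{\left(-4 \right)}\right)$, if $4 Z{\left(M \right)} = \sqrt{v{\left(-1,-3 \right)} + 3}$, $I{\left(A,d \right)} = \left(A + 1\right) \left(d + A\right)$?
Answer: $-1947$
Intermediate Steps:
$I{\left(A,d \right)} = \left(1 + A\right) \left(A + d\right)$
$Z{\left(M \right)} = 0$ ($Z{\left(M \right)} = \frac{\sqrt{3 \left(-1\right) + 3}}{4} = \frac{\sqrt{-3 + 3}}{4} = \frac{\sqrt{0}}{4} = \frac{1}{4} \cdot 0 = 0$)
$- 59 \left(11 \left(-9 + I{\left(1,5 \right)}\right) + Z{\left(-4 \right)}\right) = - 59 \left(11 \left(-9 + \left(1 + 5 + 1^{2} + 1 \cdot 5\right)\right) + 0\right) = - 59 \left(11 \left(-9 + \left(1 + 5 + 1 + 5\right)\right) + 0\right) = - 59 \left(11 \left(-9 + 12\right) + 0\right) = - 59 \left(11 \cdot 3 + 0\right) = - 59 \left(33 + 0\right) = \left(-59\right) 33 = -1947$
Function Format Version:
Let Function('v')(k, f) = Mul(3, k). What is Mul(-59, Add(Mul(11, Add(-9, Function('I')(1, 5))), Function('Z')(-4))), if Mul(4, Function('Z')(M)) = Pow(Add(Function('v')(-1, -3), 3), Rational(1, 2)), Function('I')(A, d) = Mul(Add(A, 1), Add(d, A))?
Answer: -1947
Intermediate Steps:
Function('I')(A, d) = Mul(Add(1, A), Add(A, d))
Function('Z')(M) = 0 (Function('Z')(M) = Mul(Rational(1, 4), Pow(Add(Mul(3, -1), 3), Rational(1, 2))) = Mul(Rational(1, 4), Pow(Add(-3, 3), Rational(1, 2))) = Mul(Rational(1, 4), Pow(0, Rational(1, 2))) = Mul(Rational(1, 4), 0) = 0)
Mul(-59, Add(Mul(11, Add(-9, Function('I')(1, 5))), Function('Z')(-4))) = Mul(-59, Add(Mul(11, Add(-9, Add(1, 5, Pow(1, 2), Mul(1, 5)))), 0)) = Mul(-59, Add(Mul(11, Add(-9, Add(1, 5, 1, 5))), 0)) = Mul(-59, Add(Mul(11, Add(-9, 12)), 0)) = Mul(-59, Add(Mul(11, 3), 0)) = Mul(-59, Add(33, 0)) = Mul(-59, 33) = -1947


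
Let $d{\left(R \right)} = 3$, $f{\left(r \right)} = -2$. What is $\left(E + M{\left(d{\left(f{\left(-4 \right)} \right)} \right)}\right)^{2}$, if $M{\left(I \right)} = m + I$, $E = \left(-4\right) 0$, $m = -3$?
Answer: $0$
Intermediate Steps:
$E = 0$
$M{\left(I \right)} = -3 + I$
$\left(E + M{\left(d{\left(f{\left(-4 \right)} \right)} \right)}\right)^{2} = \left(0 + \left(-3 + 3\right)\right)^{2} = \left(0 + 0\right)^{2} = 0^{2} = 0$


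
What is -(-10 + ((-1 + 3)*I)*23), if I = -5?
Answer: 240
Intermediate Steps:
-(-10 + ((-1 + 3)*I)*23) = -(-10 + ((-1 + 3)*(-5))*23) = -(-10 + (2*(-5))*23) = -(-10 - 10*23) = -(-10 - 230) = -1*(-240) = 240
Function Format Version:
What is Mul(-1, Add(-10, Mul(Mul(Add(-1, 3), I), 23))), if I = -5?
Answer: 240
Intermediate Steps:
Mul(-1, Add(-10, Mul(Mul(Add(-1, 3), I), 23))) = Mul(-1, Add(-10, Mul(Mul(Add(-1, 3), -5), 23))) = Mul(-1, Add(-10, Mul(Mul(2, -5), 23))) = Mul(-1, Add(-10, Mul(-10, 23))) = Mul(-1, Add(-10, -230)) = Mul(-1, -240) = 240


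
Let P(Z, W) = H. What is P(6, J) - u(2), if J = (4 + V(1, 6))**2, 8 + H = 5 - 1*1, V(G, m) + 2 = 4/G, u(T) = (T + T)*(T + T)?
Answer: -20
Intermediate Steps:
u(T) = 4*T**2 (u(T) = (2*T)*(2*T) = 4*T**2)
V(G, m) = -2 + 4/G
H = -4 (H = -8 + (5 - 1*1) = -8 + (5 - 1) = -8 + 4 = -4)
J = 36 (J = (4 + (-2 + 4/1))**2 = (4 + (-2 + 4*1))**2 = (4 + (-2 + 4))**2 = (4 + 2)**2 = 6**2 = 36)
P(Z, W) = -4
P(6, J) - u(2) = -4 - 4*2**2 = -4 - 4*4 = -4 - 1*16 = -4 - 16 = -20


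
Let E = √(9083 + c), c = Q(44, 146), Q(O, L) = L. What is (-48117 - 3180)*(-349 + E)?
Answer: 17902653 - 51297*√9229 ≈ 1.2975e+7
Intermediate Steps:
c = 146
E = √9229 (E = √(9083 + 146) = √9229 ≈ 96.068)
(-48117 - 3180)*(-349 + E) = (-48117 - 3180)*(-349 + √9229) = -51297*(-349 + √9229) = 17902653 - 51297*√9229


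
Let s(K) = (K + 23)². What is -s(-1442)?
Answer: -2013561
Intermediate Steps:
s(K) = (23 + K)²
-s(-1442) = -(23 - 1442)² = -1*(-1419)² = -1*2013561 = -2013561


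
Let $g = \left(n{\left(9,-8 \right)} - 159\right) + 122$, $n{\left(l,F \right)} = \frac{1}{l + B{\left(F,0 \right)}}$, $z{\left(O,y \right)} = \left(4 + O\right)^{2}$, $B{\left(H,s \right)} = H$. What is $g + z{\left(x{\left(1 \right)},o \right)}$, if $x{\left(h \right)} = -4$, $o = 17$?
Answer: $-36$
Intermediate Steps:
$n{\left(l,F \right)} = \frac{1}{F + l}$ ($n{\left(l,F \right)} = \frac{1}{l + F} = \frac{1}{F + l}$)
$g = -36$ ($g = \left(\frac{1}{-8 + 9} - 159\right) + 122 = \left(1^{-1} - 159\right) + 122 = \left(1 - 159\right) + 122 = -158 + 122 = -36$)
$g + z{\left(x{\left(1 \right)},o \right)} = -36 + \left(4 - 4\right)^{2} = -36 + 0^{2} = -36 + 0 = -36$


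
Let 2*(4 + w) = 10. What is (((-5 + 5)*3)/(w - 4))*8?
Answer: 0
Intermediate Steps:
w = 1 (w = -4 + (½)*10 = -4 + 5 = 1)
(((-5 + 5)*3)/(w - 4))*8 = (((-5 + 5)*3)/(1 - 4))*8 = ((0*3)/(-3))*8 = (0*(-⅓))*8 = 0*8 = 0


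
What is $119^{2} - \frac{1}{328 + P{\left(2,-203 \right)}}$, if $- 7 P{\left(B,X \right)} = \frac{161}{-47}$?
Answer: $\frac{218631632}{15439} \approx 14161.0$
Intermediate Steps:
$P{\left(B,X \right)} = \frac{23}{47}$ ($P{\left(B,X \right)} = - \frac{161 \frac{1}{-47}}{7} = - \frac{161 \left(- \frac{1}{47}\right)}{7} = \left(- \frac{1}{7}\right) \left(- \frac{161}{47}\right) = \frac{23}{47}$)
$119^{2} - \frac{1}{328 + P{\left(2,-203 \right)}} = 119^{2} - \frac{1}{328 + \frac{23}{47}} = 14161 - \frac{1}{\frac{15439}{47}} = 14161 - \frac{47}{15439} = \frac{218631632}{15439}$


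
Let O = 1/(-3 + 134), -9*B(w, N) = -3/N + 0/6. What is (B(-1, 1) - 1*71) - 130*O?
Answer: -28162/393 ≈ -71.659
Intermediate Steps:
B(w, N) = 1/(3*N) (B(w, N) = -(-3/N + 0/6)/9 = -(-3/N + 0*(⅙))/9 = -(-3/N + 0)/9 = -(-1)/(3*N) = 1/(3*N))
O = 1/131 ≈ 0.0076336
(B(-1, 1) - 1*71) - 130*O = ((⅓)/1 - 1*71) - 130*1/131 = ((⅓)*1 - 71) - 130/131 = (⅓ - 71) - 130/131 = -212/3 - 130/131 = -28162/393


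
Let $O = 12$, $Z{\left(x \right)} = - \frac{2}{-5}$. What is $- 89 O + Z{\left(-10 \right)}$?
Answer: $- \frac{5338}{5} \approx -1067.6$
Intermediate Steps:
$Z{\left(x \right)} = \frac{2}{5}$ ($Z{\left(x \right)} = \left(-2\right) \left(- \frac{1}{5}\right) = \frac{2}{5}$)
$- 89 O + Z{\left(-10 \right)} = \left(-89\right) 12 + \frac{2}{5} = -1068 + \frac{2}{5} = - \frac{5338}{5}$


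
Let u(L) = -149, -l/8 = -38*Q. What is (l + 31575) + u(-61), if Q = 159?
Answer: 79762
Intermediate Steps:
l = 48336 (l = -(-304)*159 = -8*(-6042) = 48336)
(l + 31575) + u(-61) = (48336 + 31575) - 149 = 79911 - 149 = 79762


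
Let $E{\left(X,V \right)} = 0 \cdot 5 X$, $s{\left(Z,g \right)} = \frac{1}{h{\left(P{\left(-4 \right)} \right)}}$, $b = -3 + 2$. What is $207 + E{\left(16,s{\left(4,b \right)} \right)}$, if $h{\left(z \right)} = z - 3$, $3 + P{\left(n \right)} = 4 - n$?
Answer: $207$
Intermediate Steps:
$P{\left(n \right)} = 1 - n$ ($P{\left(n \right)} = -3 - \left(-4 + n\right) = 1 - n$)
$b = -1$
$h{\left(z \right)} = -3 + z$
$s{\left(Z,g \right)} = \frac{1}{2}$ ($s{\left(Z,g \right)} = \frac{1}{-3 + \left(1 - -4\right)} = \frac{1}{-3 + \left(1 + 4\right)} = \frac{1}{-3 + 5} = \frac{1}{2}$)
$E{\left(X,V \right)} = 0$ ($E{\left(X,V \right)} = 0 X = 0$)
$207 + E{\left(16,s{\left(4,b \right)} \right)} = 207 + 0 = 207$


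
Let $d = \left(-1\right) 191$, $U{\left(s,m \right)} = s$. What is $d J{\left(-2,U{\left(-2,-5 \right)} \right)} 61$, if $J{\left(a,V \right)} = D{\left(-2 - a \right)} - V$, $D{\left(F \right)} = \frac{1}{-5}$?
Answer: $- \frac{104859}{5} \approx -20972.0$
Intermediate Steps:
$d = -191$
$D{\left(F \right)} = - \frac{1}{5}$
$J{\left(a,V \right)} = - \frac{1}{5} - V$
$d J{\left(-2,U{\left(-2,-5 \right)} \right)} 61 = - 191 \left(- \frac{1}{5} - -2\right) 61 = - 191 \left(- \frac{1}{5} + 2\right) 61 = \left(-191\right) \frac{9}{5} \cdot 61 = \left(- \frac{1719}{5}\right) 61 = - \frac{104859}{5}$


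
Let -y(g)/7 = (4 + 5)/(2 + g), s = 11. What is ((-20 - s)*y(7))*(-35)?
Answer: -7595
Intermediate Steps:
y(g) = -63/(2 + g) (y(g) = -7*(4 + 5)/(2 + g) = -63/(2 + g))
((-20 - s)*y(7))*(-35) = ((-20 - 1*11)*(-63/(2 + 7)))*(-35) = ((-20 - 11)*(-63/9))*(-35) = -(-1953)/9*(-35) = -31*(-7)*(-35) = 217*(-35) = -7595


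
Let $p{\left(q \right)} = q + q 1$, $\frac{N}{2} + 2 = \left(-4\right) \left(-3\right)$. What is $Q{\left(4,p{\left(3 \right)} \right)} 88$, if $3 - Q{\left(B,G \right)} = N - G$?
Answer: $-968$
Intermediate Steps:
$N = 20$ ($N = -4 + 2 \left(\left(-4\right) \left(-3\right)\right) = -4 + 2 \cdot 12 = -4 + 24 = 20$)
$p{\left(q \right)} = 2 q$ ($p{\left(q \right)} = q + q = 2 q$)
$Q{\left(B,G \right)} = -17 + G$ ($Q{\left(B,G \right)} = 3 - \left(20 - G\right) = 3 + \left(-20 + G\right) = -17 + G$)
$Q{\left(4,p{\left(3 \right)} \right)} 88 = \left(-17 + 2 \cdot 3\right) 88 = \left(-17 + 6\right) 88 = \left(-11\right) 88 = -968$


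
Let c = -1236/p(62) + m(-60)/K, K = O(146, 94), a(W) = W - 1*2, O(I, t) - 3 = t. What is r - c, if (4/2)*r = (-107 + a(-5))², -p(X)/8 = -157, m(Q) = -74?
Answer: 197969293/30458 ≈ 6499.8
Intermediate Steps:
O(I, t) = 3 + t
p(X) = 1256 (p(X) = -8*(-157) = 1256)
a(W) = -2 + W (a(W) = W - 2 = -2 + W)
K = 97 (K = 3 + 94 = 97)
c = -53209/30458 (c = -1236/1256 - 74/97 = -1236*1/1256 - 74*1/97 = -309/314 - 74/97 = -53209/30458 ≈ -1.7470)
r = 6498 (r = (-107 + (-2 - 5))²/2 = (-107 - 7)²/2 = (½)*(-114)² = (½)*12996 = 6498)
r - c = 6498 - 1*(-53209/30458) = 6498 + 53209/30458 = 197969293/30458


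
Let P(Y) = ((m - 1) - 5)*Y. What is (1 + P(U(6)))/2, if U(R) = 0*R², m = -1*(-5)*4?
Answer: ½ ≈ 0.50000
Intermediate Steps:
m = 20 (m = 5*4 = 20)
U(R) = 0
P(Y) = 14*Y (P(Y) = ((20 - 1) - 5)*Y = (19 - 5)*Y = 14*Y)
(1 + P(U(6)))/2 = (1 + 14*0)/2 = (1 + 0)*(½) = 1*(½) = ½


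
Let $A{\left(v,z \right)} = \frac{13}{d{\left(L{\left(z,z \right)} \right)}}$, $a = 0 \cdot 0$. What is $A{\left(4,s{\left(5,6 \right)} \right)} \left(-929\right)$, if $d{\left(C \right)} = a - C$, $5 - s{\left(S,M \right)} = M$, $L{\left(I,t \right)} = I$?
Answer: $-12077$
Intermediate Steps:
$s{\left(S,M \right)} = 5 - M$
$a = 0$
$d{\left(C \right)} = - C$ ($d{\left(C \right)} = 0 - C = - C$)
$A{\left(v,z \right)} = - \frac{13}{z}$ ($A{\left(v,z \right)} = \frac{13}{\left(-1\right) z} = 13 \left(- \frac{1}{z}\right) = - \frac{13}{z}$)
$A{\left(4,s{\left(5,6 \right)} \right)} \left(-929\right) = - \frac{13}{5 - 6} \left(-929\right) = - \frac{13}{-1} \left(-929\right) = \left(-13\right) \left(-1\right) \left(-929\right) = 13 \left(-929\right) = -12077$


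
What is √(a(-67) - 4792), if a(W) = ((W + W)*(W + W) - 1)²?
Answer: √322377233 ≈ 17955.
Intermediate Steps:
a(W) = (-1 + 4*W²)² (a(W) = ((2*W)*(2*W) - 1)² = (4*W² - 1)² = (-1 + 4*W²)²)
√(a(-67) - 4792) = √((-1 + 4*(-67)²)² - 4792) = √((-1 + 4*4489)² - 4792) = √((-1 + 17956)² - 4792) = √(17955² - 4792) = √(322382025 - 4792) = √322377233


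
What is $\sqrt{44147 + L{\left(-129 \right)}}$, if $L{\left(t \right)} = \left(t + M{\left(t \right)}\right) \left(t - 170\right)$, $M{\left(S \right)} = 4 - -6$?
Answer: $4 \sqrt{4983} \approx 282.36$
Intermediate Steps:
$M{\left(S \right)} = 10$ ($M{\left(S \right)} = 4 + 6 = 10$)
$L{\left(t \right)} = \left(-170 + t\right) \left(10 + t\right)$ ($L{\left(t \right)} = \left(t + 10\right) \left(t - 170\right) = \left(10 + t\right) \left(-170 + t\right) = \left(-170 + t\right) \left(10 + t\right)$)
$\sqrt{44147 + L{\left(-129 \right)}} = \sqrt{44147 - \left(-18940 - 16641\right)} = \sqrt{44147 + \left(-1700 + 16641 + 20640\right)} = \sqrt{44147 + 35581} = \sqrt{79728} = 4 \sqrt{4983}$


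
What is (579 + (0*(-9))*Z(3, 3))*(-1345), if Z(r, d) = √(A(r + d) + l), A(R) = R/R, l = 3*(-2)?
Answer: -778755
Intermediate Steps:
l = -6
A(R) = 1
Z(r, d) = I*√5 (Z(r, d) = √(1 - 6) = √(-5) = I*√5)
(579 + (0*(-9))*Z(3, 3))*(-1345) = (579 + (0*(-9))*(I*√5))*(-1345) = (579 + 0*(I*√5))*(-1345) = (579 + 0)*(-1345) = 579*(-1345) = -778755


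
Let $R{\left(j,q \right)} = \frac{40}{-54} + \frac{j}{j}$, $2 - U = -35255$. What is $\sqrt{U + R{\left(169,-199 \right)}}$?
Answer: $\frac{\sqrt{2855838}}{9} \approx 187.77$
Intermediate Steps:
$U = 35257$ ($U = 2 - -35255 = 2 + 35255 = 35257$)
$R{\left(j,q \right)} = \frac{7}{27}$ ($R{\left(j,q \right)} = 40 \left(- \frac{1}{54}\right) + 1 = - \frac{20}{27} + 1 = \frac{7}{27}$)
$\sqrt{U + R{\left(169,-199 \right)}} = \sqrt{35257 + \frac{7}{27}} = \sqrt{\frac{951946}{27}} = \frac{\sqrt{2855838}}{9}$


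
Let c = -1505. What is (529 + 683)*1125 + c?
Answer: 1361995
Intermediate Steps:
(529 + 683)*1125 + c = (529 + 683)*1125 - 1505 = 1212*1125 - 1505 = 1363500 - 1505 = 1361995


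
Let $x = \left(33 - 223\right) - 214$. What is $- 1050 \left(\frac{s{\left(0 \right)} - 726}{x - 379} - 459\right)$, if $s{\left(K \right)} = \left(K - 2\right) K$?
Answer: $\frac{41844950}{87} \approx 4.8098 \cdot 10^{5}$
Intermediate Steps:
$s{\left(K \right)} = K \left(-2 + K\right)$ ($s{\left(K \right)} = \left(-2 + K\right) K = K \left(-2 + K\right)$)
$x = -404$ ($x = -190 - 214 = -404$)
$- 1050 \left(\frac{s{\left(0 \right)} - 726}{x - 379} - 459\right) = - 1050 \left(\frac{0 \left(-2 + 0\right) - 726}{-404 - 379} - 459\right) = - 1050 \left(\frac{0 \left(-2\right) - 726}{-783} - 459\right) = - 1050 \left(\left(0 - 726\right) \left(- \frac{1}{783}\right) - 459\right) = - 1050 \left(\left(-726\right) \left(- \frac{1}{783}\right) - 459\right) = - 1050 \left(\frac{242}{261} - 459\right) = \left(-1050\right) \left(- \frac{119557}{261}\right) = \frac{41844950}{87}$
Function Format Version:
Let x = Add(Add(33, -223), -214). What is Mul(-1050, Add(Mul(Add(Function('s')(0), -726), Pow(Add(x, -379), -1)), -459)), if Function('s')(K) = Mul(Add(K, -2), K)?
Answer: Rational(41844950, 87) ≈ 4.8098e+5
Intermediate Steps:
Function('s')(K) = Mul(K, Add(-2, K)) (Function('s')(K) = Mul(Add(-2, K), K) = Mul(K, Add(-2, K)))
x = -404 (x = Add(-190, -214) = -404)
Mul(-1050, Add(Mul(Add(Function('s')(0), -726), Pow(Add(x, -379), -1)), -459)) = Mul(-1050, Add(Mul(Add(Mul(0, Add(-2, 0)), -726), Pow(Add(-404, -379), -1)), -459)) = Mul(-1050, Add(Mul(Add(Mul(0, -2), -726), Pow(-783, -1)), -459)) = Mul(-1050, Add(Mul(Add(0, -726), Rational(-1, 783)), -459)) = Mul(-1050, Add(Mul(-726, Rational(-1, 783)), -459)) = Mul(-1050, Add(Rational(242, 261), -459)) = Mul(-1050, Rational(-119557, 261)) = Rational(41844950, 87)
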